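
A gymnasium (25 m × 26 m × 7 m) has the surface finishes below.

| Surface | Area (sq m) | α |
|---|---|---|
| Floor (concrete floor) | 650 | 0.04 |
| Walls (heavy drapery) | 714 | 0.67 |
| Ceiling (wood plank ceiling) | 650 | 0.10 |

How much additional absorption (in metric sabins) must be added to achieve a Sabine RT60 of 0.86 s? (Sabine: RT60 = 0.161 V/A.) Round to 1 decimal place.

Total absorption A₁ = 650×0.04 + 714×0.67 + 650×0.10
  = 26.000 + 478.380 + 65.000 = 569.380 sq m sabins.
Target A₂ = 0.161·4550/0.86 = 851.802 sabins (V = 4550 m³).
ΔA = A₂ − A₁ = 851.802 − 569.380 = 282.4 sabins.

282.4 sabins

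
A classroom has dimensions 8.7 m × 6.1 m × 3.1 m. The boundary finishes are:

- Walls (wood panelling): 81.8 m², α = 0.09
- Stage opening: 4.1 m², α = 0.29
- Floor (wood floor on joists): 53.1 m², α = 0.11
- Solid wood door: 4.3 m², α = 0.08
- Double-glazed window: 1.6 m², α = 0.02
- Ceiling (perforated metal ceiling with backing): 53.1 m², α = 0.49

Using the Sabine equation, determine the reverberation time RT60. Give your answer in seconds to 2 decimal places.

0.65 sec

Summing Sᵢαᵢ: 7.362 + 1.189 + 5.841 + 0.344 + 0.032 + 26.019 → A = 40.787 sabins.
V = 8.7·6.1·3.1 = 164.517 m³.
T = 0.161 V/A = 0.161·164.517/40.787 = 0.65 s.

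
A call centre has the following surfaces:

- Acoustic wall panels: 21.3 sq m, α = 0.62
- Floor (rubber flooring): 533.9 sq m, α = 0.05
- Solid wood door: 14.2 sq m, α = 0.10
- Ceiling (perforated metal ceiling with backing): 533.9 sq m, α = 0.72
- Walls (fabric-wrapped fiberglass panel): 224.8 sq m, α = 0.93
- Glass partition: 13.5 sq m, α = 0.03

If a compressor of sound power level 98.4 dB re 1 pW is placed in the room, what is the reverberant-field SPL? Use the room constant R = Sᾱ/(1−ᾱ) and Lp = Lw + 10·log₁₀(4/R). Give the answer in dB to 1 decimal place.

A = 635.198 sabins; S = 1341.6 sq m.
ᾱ = 635.198/1341.6 = 0.4735; R = Sᾱ/(1−ᾱ) = 635.198/(1−0.4735) = 1206.454 sq m.
Lp = Lw + 10 log₁₀(4/R) = 98.4 -24.79 = 73.6 dB.

73.6 dB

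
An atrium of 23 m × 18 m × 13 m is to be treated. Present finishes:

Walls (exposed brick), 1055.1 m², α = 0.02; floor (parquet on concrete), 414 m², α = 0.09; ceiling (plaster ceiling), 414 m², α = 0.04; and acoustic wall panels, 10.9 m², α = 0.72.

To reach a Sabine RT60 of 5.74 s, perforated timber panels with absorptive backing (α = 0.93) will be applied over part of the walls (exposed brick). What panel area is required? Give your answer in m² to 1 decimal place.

Summing Sᵢαᵢ: 21.102 + 37.260 + 16.560 + 7.848 → A₁ = 82.770 sabins.
Required A₂ = 0.161·5382/5.74 = 150.959 sabins.
Absorption to add: 150.959 − 82.770 = 68.189 sabins.
Net gain per m²: Δα = 0.93 − 0.02 = 0.91.
Area = ΔA/Δα = 68.189/0.91 = 74.9 m².

74.9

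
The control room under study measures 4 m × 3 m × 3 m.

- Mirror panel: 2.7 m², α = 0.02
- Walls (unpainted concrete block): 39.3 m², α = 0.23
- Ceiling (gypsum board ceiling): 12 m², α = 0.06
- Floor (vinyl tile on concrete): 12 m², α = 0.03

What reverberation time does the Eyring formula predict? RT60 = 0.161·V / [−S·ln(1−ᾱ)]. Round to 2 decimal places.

Total surface area S = 2.7 + 39.3 + 12 + 12 = 66.0 m².
Absorption A = 2.7×0.02 + 39.3×0.23 + 12×0.06 + 12×0.03 = 10.173 sabins.
Mean coefficient ᾱ = A/S = 0.1541.
Eyring denominator: −S ln(1−ᾱ) = 11.045.
V = 4 × 3 × 3 = 36 m³.
RT60 = 0.161 × 36 / 11.045 = 0.52 s.

0.52 s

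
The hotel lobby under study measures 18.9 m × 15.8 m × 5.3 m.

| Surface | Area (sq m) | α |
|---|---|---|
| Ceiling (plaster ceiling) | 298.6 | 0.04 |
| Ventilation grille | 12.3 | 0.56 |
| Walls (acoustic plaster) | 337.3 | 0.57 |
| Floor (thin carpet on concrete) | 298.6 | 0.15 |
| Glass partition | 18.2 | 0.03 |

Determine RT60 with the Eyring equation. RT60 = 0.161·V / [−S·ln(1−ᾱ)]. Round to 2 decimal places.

S = Σ Sᵢ = 965.0 sq m.
Absorption A = 298.6·0.04 + 12.3·0.56 + 337.3·0.57 + 298.6·0.15 + 18.2·0.03 = 256.429 sabins.
Mean coefficient ᾱ = A/S = 0.2657.
Eyring denominator: −S ln(1−ᾱ) = 298.028.
V = 18.9 × 15.8 × 5.3 = 1582.686 m³.
T = 0.161·V/[−S·ln(1−ᾱ)] = 0.161·1582.686/298.028 = 0.85 s.

0.85 seconds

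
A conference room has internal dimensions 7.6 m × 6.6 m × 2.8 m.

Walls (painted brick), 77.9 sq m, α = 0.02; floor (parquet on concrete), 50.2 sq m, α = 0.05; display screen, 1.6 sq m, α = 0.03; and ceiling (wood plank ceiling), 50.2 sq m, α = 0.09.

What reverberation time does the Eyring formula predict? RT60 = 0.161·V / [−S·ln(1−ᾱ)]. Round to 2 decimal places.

2.56 sec

Total surface area S = 77.9 + 50.2 + 1.6 + 50.2 = 179.9 sq m.
Σ(Sᵢαᵢ) = 77.9×0.02 + 50.2×0.05 + 1.6×0.03 + 50.2×0.09 = 8.634.
Mean coefficient ᾱ = A/S = 0.0480.
Eyring denominator: −S ln(1−ᾱ) = 8.849.
V = 7.6 × 6.6 × 2.8 = 140.448 m³.
T = 0.161·V/[−S·ln(1−ᾱ)] = 0.161·140.448/8.849 = 2.56 s.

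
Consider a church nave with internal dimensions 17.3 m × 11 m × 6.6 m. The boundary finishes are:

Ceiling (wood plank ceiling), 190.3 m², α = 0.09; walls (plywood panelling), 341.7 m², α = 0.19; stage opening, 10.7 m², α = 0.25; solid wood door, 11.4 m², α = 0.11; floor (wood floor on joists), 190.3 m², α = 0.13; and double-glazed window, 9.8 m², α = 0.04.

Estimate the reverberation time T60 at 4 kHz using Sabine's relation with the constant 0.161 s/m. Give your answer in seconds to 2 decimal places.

1.82 sec

Total absorption A = 190.3·0.09 + 341.7·0.19 + 10.7·0.25 + 11.4·0.11 + 190.3·0.13 + 9.8·0.04
  = 17.127 + 64.923 + 2.675 + 1.254 + 24.739 + 0.392 = 111.110 m² sabins.
Volume V = 17.3 × 11 × 6.6 = 1255.98 m³.
T = 0.161 V/A = 0.161·1255.98/111.110 = 1.82 s.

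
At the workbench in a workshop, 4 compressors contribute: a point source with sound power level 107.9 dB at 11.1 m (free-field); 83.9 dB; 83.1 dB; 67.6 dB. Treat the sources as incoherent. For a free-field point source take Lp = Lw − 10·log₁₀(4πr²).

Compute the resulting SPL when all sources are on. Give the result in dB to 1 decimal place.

Source at 11.1 m: Lp = 107.9 − 10·log₁₀(4π·11.1²) = 107.9 − 10·log₁₀(1548.303) = 76.0 dB.
Converting to relative power and adding: 10^(76.0/10) + 10^(83.9/10) + 10^(83.1/10) + 10^(67.6/10) = 4.952e+08.
L_total = 10·log₁₀(4.952e+08) = 86.9 dB.

86.9 dB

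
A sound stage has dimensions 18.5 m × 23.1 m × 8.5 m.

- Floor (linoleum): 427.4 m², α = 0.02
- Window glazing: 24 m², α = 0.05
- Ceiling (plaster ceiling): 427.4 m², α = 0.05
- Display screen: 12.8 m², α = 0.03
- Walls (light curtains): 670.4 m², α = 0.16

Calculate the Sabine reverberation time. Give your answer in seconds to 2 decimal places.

Equivalent absorption area: A = 427.4·0.02 + 24·0.05 + 427.4·0.05 + 12.8·0.03 + 670.4·0.16 = 138.766 m².
Volume V = 18.5 × 23.1 × 8.5 = 3632.475 m³.
T = 0.161 V/A = 0.161·3632.475/138.766 = 4.21 s.

4.21 s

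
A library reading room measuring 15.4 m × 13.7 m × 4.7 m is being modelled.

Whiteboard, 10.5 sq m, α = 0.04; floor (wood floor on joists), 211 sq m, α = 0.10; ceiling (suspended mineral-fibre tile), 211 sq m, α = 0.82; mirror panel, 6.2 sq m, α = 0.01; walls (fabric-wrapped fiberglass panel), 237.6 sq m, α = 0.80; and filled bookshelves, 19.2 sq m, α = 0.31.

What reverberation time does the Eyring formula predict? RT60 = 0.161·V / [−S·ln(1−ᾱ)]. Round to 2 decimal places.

0.28 sec

Total surface area S = 10.5 + 211 + 211 + 6.2 + 237.6 + 19.2 = 695.5 sq m.
Σ(Sᵢαᵢ) = 10.5×0.04 + 211×0.10 + 211×0.82 + 6.2×0.01 + 237.6×0.80 + 19.2×0.31 = 390.634.
ᾱ = 390.634 / 695.5 = 0.5617.
−S·ln(1−ᾱ) = −695.5 × ln(1 − 0.5617) = 573.684.
V = 15.4 × 13.7 × 4.7 = 991.606 m³.
RT60 = 0.161 × 991.606 / 573.684 = 0.28 s.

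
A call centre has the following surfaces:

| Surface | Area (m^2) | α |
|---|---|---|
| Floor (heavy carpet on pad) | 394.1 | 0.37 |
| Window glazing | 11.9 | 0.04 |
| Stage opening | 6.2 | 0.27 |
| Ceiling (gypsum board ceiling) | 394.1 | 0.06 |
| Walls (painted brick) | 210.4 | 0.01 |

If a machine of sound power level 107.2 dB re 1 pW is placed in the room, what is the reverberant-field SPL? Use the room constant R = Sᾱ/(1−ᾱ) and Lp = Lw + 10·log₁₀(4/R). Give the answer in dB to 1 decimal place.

90.0 dB

A = 173.717 sabins; S = 1016.7 m^2.
ᾱ = 0.1709, so room constant R = A/(1−ᾱ) = 209.525 m^2.
Lp = Lw + 10 log₁₀(4/R) = 107.2 -17.19 = 90.0 dB.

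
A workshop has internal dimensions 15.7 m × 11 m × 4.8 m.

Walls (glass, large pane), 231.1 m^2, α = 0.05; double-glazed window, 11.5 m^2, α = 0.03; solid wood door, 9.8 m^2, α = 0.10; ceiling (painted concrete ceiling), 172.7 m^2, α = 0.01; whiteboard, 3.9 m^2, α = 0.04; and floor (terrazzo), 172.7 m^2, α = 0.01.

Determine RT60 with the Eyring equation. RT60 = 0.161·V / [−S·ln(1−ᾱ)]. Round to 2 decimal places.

Total surface area S = 231.1 + 11.5 + 9.8 + 172.7 + 3.9 + 172.7 = 601.7 m^2.
Absorption A = 231.1·0.05 + 11.5·0.03 + 9.8·0.10 + 172.7·0.01 + 3.9·0.04 + 172.7·0.01 = 16.490 sabins.
ᾱ = 16.490 / 601.7 = 0.0274.
Eyring denominator: −S ln(1−ᾱ) = 16.717.
V = 15.7 × 11 × 4.8 = 828.96 m³.
RT60 = 0.161 × 828.96 / 16.717 = 7.98 s.

7.98 sec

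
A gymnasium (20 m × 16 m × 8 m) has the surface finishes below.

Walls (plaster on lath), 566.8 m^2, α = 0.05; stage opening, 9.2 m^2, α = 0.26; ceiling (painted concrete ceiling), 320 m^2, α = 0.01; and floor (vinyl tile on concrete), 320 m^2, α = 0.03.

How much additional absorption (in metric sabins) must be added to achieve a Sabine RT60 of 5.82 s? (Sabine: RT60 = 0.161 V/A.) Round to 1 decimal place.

27.3 sabins

Equivalent absorption area: A₁ = 566.8×0.05 + 9.2×0.26 + 320×0.01 + 320×0.03 = 43.532 m^2.
V = 2560 m³. Required absorption A₂ = 0.161 × 2560 / 5.82 = 70.818 sabins.
Shortfall: 70.818 − 43.532 = 27.3 sabins.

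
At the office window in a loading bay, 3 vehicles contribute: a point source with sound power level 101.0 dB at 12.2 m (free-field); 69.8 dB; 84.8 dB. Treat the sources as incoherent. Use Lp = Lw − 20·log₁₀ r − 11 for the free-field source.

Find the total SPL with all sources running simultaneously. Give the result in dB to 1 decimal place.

Source at 12.2 m: Lp = 101.0 − 20·log₁₀(12.2) − 11 = 68.3 dB.
Σ 10^(Lᵢ/10) = 3.183e+08.
Combined level = 10 log₁₀(3.183e+08) = 85.0 dB.

85.0 dB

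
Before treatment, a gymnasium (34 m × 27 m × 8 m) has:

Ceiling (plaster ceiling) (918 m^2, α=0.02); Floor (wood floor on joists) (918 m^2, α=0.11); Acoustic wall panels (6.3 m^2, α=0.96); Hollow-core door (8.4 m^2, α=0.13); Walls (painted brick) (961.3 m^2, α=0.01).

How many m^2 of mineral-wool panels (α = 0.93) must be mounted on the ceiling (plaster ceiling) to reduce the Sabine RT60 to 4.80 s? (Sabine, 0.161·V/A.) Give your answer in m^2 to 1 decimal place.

121.1

Total absorption A₁ = 918*0.02 + 918*0.11 + 6.3*0.96 + 8.4*0.13 + 961.3*0.01
  = 18.360 + 100.980 + 6.048 + 1.092 + 9.613 = 136.093 m^2 sabins.
Required A₂ = 0.161·7344/4.80 = 246.330 sabins.
ΔA needed = 246.330 − 136.093 = 110.237 sabins.
Net gain per m^2: Δα = 0.93 − 0.02 = 0.91.
Panel area = 110.237 / 0.91 = 121.1 m^2.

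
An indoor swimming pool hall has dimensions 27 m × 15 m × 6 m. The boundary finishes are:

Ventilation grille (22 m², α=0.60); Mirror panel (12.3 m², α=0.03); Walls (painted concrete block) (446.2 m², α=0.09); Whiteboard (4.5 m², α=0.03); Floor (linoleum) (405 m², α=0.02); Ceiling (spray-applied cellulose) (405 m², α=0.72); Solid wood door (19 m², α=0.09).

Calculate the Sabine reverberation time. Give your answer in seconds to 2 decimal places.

Equivalent absorption area: A = 22·0.60 + 12.3·0.03 + 446.2·0.09 + 4.5·0.03 + 405·0.02 + 405·0.72 + 19·0.09 = 355.272 m².
Volume V = 27 × 15 × 6 = 2430 m³.
RT60 = 0.161 · V / A = 0.161 × 2430 / 355.272 = 1.10 s.

1.10 s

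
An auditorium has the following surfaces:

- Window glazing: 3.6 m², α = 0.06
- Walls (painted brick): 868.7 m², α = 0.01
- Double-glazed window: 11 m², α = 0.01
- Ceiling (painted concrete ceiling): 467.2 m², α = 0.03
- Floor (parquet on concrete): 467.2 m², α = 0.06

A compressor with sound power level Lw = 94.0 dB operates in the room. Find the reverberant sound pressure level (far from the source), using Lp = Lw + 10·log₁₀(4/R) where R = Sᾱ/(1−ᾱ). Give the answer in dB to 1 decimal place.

82.8 dB

Σ(Sᵢαᵢ) = 3.6·0.06 + 868.7·0.01 + 11·0.01 + 467.2·0.03 + 467.2·0.06 = 51.061; total area S = 1817.7 m².
ᾱ = 51.061/1817.7 = 0.0281; R = Sᾱ/(1−ᾱ) = 51.061/(1−0.0281) = 52.537 m².
Lp = Lw + 10 log₁₀(4/R) = 94.0 -11.18 = 82.8 dB.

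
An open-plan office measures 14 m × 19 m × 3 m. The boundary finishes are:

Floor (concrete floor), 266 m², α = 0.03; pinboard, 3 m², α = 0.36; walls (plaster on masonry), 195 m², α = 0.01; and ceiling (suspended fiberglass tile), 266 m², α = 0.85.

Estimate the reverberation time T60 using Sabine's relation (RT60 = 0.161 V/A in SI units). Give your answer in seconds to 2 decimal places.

Equivalent absorption area: A = 266*0.03 + 3*0.36 + 195*0.01 + 266*0.85 = 237.110 m².
Volume V = 14 × 19 × 3 = 798 m³.
RT60 = 0.161 · V / A = 0.161 × 798 / 237.110 = 0.54 s.

0.54 seconds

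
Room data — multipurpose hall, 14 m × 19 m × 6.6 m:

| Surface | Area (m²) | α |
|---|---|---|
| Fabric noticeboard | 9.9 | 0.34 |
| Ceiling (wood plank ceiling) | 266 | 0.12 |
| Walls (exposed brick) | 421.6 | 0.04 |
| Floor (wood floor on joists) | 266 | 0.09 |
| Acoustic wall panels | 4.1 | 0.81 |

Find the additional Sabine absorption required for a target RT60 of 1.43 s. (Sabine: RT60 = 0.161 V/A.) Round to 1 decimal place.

118.2 sabins

A₁ = Σ Sᵢαᵢ = 9.9*0.34 + 266*0.12 + 421.6*0.04 + 266*0.09 + 4.1*0.81 = 79.411 sabins.
For T = 1.43 s, need A₂ = 0.161·V/T = 0.161·1755.6/1.43 = 197.658 sabins.
ΔA = A₂ − A₁ = 197.658 − 79.411 = 118.2 sabins.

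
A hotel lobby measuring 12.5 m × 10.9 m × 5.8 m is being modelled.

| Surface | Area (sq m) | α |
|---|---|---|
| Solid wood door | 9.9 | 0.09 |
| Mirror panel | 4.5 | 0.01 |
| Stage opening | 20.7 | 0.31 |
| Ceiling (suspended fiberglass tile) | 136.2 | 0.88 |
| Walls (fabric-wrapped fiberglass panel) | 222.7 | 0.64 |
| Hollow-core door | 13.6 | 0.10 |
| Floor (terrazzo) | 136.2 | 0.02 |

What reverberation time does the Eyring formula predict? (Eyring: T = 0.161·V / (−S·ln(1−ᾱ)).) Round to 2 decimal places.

0.33 seconds

S = Σ Sᵢ = 543.8 sq m.
Σ(Sᵢαᵢ) = 9.9×0.09 + 4.5×0.01 + 20.7×0.31 + 136.2×0.88 + 222.7×0.64 + 13.6×0.10 + 136.2×0.02 = 273.821.
Mean coefficient ᾱ = A/S = 0.5035.
−S·ln(1−ᾱ) = −543.8 × ln(1 − 0.5035) = 380.753.
V = 12.5 × 10.9 × 5.8 = 790.25 m³.
T = 0.161·V/[−S·ln(1−ᾱ)] = 0.161·790.25/380.753 = 0.33 s.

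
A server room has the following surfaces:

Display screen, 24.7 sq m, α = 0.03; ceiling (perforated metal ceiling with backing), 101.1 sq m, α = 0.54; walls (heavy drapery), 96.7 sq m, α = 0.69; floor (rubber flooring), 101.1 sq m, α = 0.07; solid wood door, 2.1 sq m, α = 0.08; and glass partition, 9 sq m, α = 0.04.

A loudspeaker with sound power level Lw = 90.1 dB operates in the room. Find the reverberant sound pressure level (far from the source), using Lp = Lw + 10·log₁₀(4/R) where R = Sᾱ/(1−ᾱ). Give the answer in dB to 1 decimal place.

A = 129.663 sabins; S = 334.7 sq m.
ᾱ = 129.663/334.7 = 0.3874; R = Sᾱ/(1−ᾱ) = 129.663/(1−0.3874) = 211.660 sq m.
Lp = 90.1 + 10·log₁₀(4/211.660) = 90.1 + (-17.24) = 72.9 dB.

72.9 dB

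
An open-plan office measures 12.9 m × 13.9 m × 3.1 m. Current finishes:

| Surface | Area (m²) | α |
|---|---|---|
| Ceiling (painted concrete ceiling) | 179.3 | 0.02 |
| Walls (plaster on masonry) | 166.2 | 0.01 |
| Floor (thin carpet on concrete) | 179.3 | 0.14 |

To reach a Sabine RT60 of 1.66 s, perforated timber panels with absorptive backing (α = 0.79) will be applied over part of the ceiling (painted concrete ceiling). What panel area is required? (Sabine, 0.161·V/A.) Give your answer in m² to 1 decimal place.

30.6

Equivalent absorption area: A₁ = 179.3*0.02 + 166.2*0.01 + 179.3*0.14 = 30.350 m².
Required A₂ = 0.161·555.861/1.66 = 53.912 sabins.
ΔA needed = 53.912 − 30.350 = 23.562 sabins.
Each m² of panel replacing the ceiling (painted concrete ceiling) adds (0.79 − 0.02) = 0.77 sabins.
Area = ΔA/Δα = 23.562/0.77 = 30.6 m².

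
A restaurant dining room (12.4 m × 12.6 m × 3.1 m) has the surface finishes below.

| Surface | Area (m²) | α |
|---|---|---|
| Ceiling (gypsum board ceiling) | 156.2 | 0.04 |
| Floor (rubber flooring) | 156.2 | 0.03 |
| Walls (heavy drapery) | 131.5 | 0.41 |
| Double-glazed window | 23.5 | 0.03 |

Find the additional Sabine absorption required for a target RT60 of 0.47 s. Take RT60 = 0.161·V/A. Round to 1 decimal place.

100.4 sabins

Summing Sᵢαᵢ: 6.248 + 4.686 + 53.915 + 0.705 → A₁ = 65.554 sabins.
V = 484.344 m³. Required absorption A₂ = 0.161 × 484.344 / 0.47 = 165.914 sabins.
Shortfall: 165.914 − 65.554 = 100.4 sabins.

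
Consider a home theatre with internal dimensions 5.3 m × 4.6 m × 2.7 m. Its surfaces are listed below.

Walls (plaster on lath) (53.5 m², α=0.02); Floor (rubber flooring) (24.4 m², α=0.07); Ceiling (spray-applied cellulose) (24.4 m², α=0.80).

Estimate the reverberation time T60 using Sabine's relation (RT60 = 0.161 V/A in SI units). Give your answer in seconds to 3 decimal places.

Summing Sᵢαᵢ: 1.070 + 1.708 + 19.520 → A = 22.298 sabins.
Volume V = 5.3 × 4.6 × 2.7 = 65.826 m³.
T = 0.161 V/A = 0.161·65.826/22.298 = 0.475 s.

0.475 sec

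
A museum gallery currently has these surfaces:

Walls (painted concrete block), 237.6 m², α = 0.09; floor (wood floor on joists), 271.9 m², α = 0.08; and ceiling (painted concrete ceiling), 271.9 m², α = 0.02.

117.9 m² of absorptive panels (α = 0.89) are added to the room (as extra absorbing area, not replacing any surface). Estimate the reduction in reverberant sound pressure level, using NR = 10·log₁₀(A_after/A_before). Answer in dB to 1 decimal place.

A_before = Σ Sᵢαᵢ = 237.6×0.09 + 271.9×0.08 + 271.9×0.02 = 48.574 sabins.
Treatment contributes 117.9·0.89 = 104.931 sabins.
New total A_after = 153.505 sabins.
NR = 10·log₁₀(153.505/48.574) = 5.0 dB.

5.0 dB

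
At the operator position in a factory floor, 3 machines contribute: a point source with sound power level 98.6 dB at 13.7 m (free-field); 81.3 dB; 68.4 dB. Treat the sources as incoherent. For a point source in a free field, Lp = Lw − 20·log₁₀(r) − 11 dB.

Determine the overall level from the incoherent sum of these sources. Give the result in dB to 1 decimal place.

Source at 13.7 m: Lp = 98.6 − 20·log₁₀(13.7) − 11 = 64.9 dB.
Σ 10^(Lᵢ/10) = 1.449e+08.
L_total = 10·log₁₀(1.449e+08) = 81.6 dB.

81.6 dB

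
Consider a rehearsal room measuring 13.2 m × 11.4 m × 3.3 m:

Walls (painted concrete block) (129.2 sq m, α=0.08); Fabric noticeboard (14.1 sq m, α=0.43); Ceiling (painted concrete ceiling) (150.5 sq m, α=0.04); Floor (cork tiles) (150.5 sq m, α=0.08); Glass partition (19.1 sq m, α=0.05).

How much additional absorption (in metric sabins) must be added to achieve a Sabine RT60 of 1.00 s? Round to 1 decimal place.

Equivalent absorption area: A₁ = 129.2×0.08 + 14.1×0.43 + 150.5×0.04 + 150.5×0.08 + 19.1×0.05 = 35.414 sq m.
For T = 1.00 s, need A₂ = 0.161·V/T = 0.161·496.584/1.00 = 79.950 sabins.
Shortfall: 79.950 − 35.414 = 44.5 sabins.

44.5 sabins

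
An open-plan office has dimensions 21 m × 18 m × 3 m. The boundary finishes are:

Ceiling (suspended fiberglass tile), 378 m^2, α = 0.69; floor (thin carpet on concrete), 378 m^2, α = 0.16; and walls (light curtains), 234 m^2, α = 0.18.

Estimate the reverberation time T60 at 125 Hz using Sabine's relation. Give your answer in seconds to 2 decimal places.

0.50 s

Equivalent absorption area: A = 378*0.69 + 378*0.16 + 234*0.18 = 363.420 m^2.
V = 21·18·3 = 1134 m³.
RT60 = 0.161 · V / A = 0.161 × 1134 / 363.420 = 0.50 s.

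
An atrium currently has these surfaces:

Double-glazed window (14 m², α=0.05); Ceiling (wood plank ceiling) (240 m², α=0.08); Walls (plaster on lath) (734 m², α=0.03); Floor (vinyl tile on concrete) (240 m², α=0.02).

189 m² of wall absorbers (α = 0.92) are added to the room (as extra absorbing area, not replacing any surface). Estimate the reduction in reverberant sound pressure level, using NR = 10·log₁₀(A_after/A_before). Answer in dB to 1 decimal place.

A_before = Σ Sᵢαᵢ = 14×0.05 + 240×0.08 + 734×0.03 + 240×0.02 = 46.720 sabins.
Treatment contributes 189·0.92 = 173.880 sabins.
A_after = 46.720 + 173.880 = 220.600 sabins.
NR = 10·log₁₀(220.600/46.720) = 6.7 dB.

6.7 dB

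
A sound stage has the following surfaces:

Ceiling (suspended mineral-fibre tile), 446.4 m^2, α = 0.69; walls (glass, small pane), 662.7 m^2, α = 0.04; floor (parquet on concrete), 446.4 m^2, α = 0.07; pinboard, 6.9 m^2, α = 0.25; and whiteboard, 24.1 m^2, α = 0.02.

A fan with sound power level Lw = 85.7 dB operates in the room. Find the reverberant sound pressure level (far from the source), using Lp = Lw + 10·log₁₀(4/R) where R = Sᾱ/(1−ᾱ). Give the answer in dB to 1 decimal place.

64.9 dB

A = 367.979 sabins; S = 1586.5 m^2.
ᾱ = 0.2319, so room constant R = A/(1−ᾱ) = 479.077 m^2.
Lp = Lw + 10 log₁₀(4/R) = 85.7 -20.78 = 64.9 dB.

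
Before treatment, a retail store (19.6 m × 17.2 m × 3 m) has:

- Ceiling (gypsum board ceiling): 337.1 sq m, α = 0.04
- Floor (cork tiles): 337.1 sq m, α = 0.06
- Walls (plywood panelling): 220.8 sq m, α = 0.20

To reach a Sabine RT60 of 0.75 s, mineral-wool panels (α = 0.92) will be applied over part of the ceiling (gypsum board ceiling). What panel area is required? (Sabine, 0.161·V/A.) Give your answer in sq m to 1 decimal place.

Summing Sᵢαᵢ: 13.484 + 20.226 + 44.160 → A₁ = 77.870 sabins.
V = 1011.36 m³. Target absorption A₂ = 0.161 × 1011.36 / 0.75 = 217.105 sabins.
ΔA needed = 217.105 − 77.870 = 139.235 sabins.
Each sq m of panel replacing the ceiling (gypsum board ceiling) adds (0.92 − 0.04) = 0.88 sabins.
Area = ΔA/Δα = 139.235/0.88 = 158.2 sq m.

158.2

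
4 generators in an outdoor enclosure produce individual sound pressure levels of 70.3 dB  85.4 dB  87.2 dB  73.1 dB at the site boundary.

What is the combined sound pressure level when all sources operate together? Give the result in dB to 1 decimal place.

89.6 dB

Converting to relative power and adding: 10^(70.3/10) + 10^(85.4/10) + 10^(87.2/10) + 10^(73.1/10) = 9.027e+08.
Back to dB: 10·log₁₀ Σ = 89.6 dB.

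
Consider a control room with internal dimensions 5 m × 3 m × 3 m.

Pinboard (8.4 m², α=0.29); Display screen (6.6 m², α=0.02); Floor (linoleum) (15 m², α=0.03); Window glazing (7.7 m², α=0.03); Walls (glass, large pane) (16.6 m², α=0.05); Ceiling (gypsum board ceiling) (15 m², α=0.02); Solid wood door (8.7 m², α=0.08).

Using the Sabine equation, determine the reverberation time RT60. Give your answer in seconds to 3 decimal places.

A = Σ Sᵢαᵢ = 8.4*0.29 + 6.6*0.02 + 15*0.03 + 7.7*0.03 + 16.6*0.05 + 15*0.02 + 8.7*0.08 = 5.075 sabins.
Room volume: 45 m³.
T = 0.161 V/A = 0.161·45/5.075 = 1.428 s.

1.428 sec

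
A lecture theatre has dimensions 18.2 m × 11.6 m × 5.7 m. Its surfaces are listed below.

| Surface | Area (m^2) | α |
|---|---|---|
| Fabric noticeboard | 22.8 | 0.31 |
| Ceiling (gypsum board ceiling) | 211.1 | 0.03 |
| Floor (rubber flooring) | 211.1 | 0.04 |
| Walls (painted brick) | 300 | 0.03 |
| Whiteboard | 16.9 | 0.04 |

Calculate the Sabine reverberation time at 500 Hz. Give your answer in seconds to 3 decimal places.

A = Σ Sᵢαᵢ = 22.8×0.31 + 211.1×0.03 + 211.1×0.04 + 300×0.03 + 16.9×0.04 = 31.521 sabins.
V = 18.2·11.6·5.7 = 1203.384 m³.
RT60 = 0.161 · V / A = 0.161 × 1203.384 / 31.521 = 6.147 s.

6.147 sec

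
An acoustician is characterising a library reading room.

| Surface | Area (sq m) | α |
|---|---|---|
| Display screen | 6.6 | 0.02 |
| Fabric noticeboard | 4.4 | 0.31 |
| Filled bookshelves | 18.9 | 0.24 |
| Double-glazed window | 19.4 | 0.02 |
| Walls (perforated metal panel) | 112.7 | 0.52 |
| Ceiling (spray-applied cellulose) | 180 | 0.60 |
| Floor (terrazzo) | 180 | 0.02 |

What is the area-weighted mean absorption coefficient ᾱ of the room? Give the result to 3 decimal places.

S = Σ Sᵢ = 6.6 + 4.4 + 18.9 + 19.4 + 112.7 + 180 + 180 = 522.0 sq m.
Weighted sum Σ Sα = 176.624.
ᾱ = A/S = 0.338.

0.338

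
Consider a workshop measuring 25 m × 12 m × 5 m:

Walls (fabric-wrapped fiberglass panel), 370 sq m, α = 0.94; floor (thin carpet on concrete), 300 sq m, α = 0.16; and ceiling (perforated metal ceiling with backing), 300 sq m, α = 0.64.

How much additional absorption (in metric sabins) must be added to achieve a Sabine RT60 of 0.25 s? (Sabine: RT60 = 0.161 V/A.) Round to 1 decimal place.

Total absorption A₁ = 370×0.94 + 300×0.16 + 300×0.64
  = 347.800 + 48.000 + 192.000 = 587.800 sq m sabins.
For T = 0.25 s, need A₂ = 0.161·V/T = 0.161·1500/0.25 = 966.000 sabins.
ΔA = A₂ − A₁ = 966.000 − 587.800 = 378.2 sabins.

378.2 sabins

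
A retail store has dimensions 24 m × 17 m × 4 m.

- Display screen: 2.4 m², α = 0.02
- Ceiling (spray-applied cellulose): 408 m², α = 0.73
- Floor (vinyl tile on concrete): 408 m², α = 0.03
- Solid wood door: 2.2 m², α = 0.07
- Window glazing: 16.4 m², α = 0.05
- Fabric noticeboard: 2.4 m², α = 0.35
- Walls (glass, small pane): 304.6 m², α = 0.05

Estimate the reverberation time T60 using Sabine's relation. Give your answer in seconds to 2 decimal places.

Total absorption A = 2.4*0.02 + 408*0.73 + 408*0.03 + 2.2*0.07 + 16.4*0.05 + 2.4*0.35 + 304.6*0.05
  = 0.048 + 297.840 + 12.240 + 0.154 + 0.820 + 0.840 + 15.230 = 327.172 m² sabins.
Room volume: 1632 m³.
Sabine: RT60 = 0.161 × 1632 / 327.172 = 0.80 s.

0.80 seconds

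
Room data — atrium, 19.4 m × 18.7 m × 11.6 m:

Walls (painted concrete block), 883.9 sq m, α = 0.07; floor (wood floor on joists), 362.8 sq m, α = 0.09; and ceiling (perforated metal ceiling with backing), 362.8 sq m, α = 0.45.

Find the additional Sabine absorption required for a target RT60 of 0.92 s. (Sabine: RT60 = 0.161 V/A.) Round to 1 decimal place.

Summing Sᵢαᵢ: 61.873 + 32.652 + 163.260 → A₁ = 257.785 sabins.
Target A₂ = 0.161·4208.248/0.92 = 736.443 sabins (V = 4208.248 m³).
Additional absorption ΔA = 736.443 − 257.785 = 478.7 sabins.

478.7 sabins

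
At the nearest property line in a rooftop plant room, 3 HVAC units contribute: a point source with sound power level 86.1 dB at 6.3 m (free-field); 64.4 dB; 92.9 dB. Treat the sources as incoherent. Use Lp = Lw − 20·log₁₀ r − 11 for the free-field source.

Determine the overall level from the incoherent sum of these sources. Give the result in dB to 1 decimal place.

Source at 6.3 m: Lp = 86.1 − 20·log₁₀(6.3) − 11 = 59.1 dB.
Converting to relative power and adding: 10^(59.1/10) + 10^(64.4/10) + 10^(92.9/10) = 1.953e+09.
L_total = 10·log₁₀(1.953e+09) = 92.9 dB.

92.9 dB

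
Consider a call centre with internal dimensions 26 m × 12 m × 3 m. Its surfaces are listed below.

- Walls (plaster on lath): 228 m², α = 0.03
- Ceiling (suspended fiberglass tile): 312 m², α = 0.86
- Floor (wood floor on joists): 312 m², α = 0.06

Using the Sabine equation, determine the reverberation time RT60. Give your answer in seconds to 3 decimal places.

0.513 seconds

A = Σ Sᵢαᵢ = 228*0.03 + 312*0.86 + 312*0.06 = 293.880 sabins.
V = 26·12·3 = 936 m³.
RT60 = 0.161 · V / A = 0.161 × 936 / 293.880 = 0.513 s.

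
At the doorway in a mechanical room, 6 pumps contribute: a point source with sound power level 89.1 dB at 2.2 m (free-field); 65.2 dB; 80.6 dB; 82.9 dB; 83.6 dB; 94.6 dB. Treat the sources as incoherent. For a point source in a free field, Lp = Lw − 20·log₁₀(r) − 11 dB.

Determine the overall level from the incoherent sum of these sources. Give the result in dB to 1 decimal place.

Source at 2.2 m: Lp = 89.1 − 20·log₁₀(2.2) − 11 = 71.3 dB.
Converting to relative power and adding: 10^(71.3/10) + 10^(65.2/10) + 10^(80.6/10) + 10^(82.9/10) + 10^(83.6/10) + 10^(94.6/10) = 3.44e+09.
Combined level = 10 log₁₀(3.44e+09) = 95.4 dB.

95.4 dB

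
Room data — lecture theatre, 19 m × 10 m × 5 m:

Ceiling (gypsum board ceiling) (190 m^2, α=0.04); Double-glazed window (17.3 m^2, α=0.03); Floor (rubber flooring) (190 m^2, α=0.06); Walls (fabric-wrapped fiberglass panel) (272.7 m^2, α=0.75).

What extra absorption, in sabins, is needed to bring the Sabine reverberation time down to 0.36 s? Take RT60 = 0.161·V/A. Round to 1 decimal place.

200.8 sabins

A₁ = Σ Sᵢαᵢ = 190×0.04 + 17.3×0.03 + 190×0.06 + 272.7×0.75 = 224.044 sabins.
V = 950 m³. Required absorption A₂ = 0.161 × 950 / 0.36 = 424.861 sabins.
ΔA = A₂ − A₁ = 424.861 − 224.044 = 200.8 sabins.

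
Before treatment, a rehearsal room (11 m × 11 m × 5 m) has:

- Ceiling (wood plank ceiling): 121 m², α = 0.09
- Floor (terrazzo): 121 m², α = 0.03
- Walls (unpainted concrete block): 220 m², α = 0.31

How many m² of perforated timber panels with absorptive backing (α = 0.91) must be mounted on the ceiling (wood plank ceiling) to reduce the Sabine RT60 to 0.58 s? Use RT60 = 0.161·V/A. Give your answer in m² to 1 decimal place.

Equivalent absorption area: A₁ = 121·0.09 + 121·0.03 + 220·0.31 = 82.720 m².
V = 605 m³. Target absorption A₂ = 0.161 × 605 / 0.58 = 167.940 sabins.
Absorption to add: 167.940 − 82.720 = 85.220 sabins.
Net gain per m²: Δα = 0.91 − 0.09 = 0.82.
Panel area = 85.220 / 0.82 = 103.9 m².

103.9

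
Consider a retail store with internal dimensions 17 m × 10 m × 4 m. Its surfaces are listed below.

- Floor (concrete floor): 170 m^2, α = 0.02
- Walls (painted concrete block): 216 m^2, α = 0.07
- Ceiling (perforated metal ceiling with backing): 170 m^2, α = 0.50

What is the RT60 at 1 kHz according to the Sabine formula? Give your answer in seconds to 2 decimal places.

Equivalent absorption area: A = 170×0.02 + 216×0.07 + 170×0.50 = 103.520 m^2.
Volume V = 17 × 10 × 4 = 680 m³.
T = 0.161 V/A = 0.161·680/103.520 = 1.06 s.

1.06 seconds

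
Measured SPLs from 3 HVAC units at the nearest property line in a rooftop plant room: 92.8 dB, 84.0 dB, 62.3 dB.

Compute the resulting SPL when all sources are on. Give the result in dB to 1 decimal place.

93.3 dB

Converting to relative power and adding: 10^(92.8/10) + 10^(84.0/10) + 10^(62.3/10) = 2.158e+09.
Back to dB: 10·log₁₀ Σ = 93.3 dB.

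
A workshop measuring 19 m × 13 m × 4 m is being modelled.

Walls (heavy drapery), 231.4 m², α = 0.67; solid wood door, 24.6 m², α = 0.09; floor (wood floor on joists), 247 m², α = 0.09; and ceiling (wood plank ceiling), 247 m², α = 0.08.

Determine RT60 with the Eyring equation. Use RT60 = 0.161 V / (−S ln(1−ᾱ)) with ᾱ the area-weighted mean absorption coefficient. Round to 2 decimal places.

Total surface area S = 231.4 + 24.6 + 247 + 247 = 750.0 m².
Absorption A = 231.4·0.67 + 24.6·0.09 + 247·0.09 + 247·0.08 = 199.242 sabins.
Mean coefficient ᾱ = A/S = 0.2657.
Eyring denominator: −S ln(1−ᾱ) = 231.628.
V = 19 × 13 × 4 = 988 m³.
RT60 = 0.161 × 988 / 231.628 = 0.69 s.

0.69 s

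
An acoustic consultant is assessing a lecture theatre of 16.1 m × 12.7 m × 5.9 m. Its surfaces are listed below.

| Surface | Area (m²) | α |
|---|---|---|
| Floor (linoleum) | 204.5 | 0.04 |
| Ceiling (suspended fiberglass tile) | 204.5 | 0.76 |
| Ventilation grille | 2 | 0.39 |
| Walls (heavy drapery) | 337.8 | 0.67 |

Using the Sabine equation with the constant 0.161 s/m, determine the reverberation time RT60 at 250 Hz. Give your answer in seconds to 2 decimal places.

0.50 seconds

A = Σ Sᵢαᵢ = 204.5*0.04 + 204.5*0.76 + 2*0.39 + 337.8*0.67 = 390.706 sabins.
Volume V = 16.1 × 12.7 × 5.9 = 1206.373 m³.
Sabine: RT60 = 0.161 × 1206.373 / 390.706 = 0.50 s.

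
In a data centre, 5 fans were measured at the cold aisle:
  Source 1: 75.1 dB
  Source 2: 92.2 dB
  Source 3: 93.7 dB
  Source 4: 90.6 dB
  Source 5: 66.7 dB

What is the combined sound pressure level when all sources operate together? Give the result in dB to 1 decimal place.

Sum in the linear (power) domain: Σ 10^(Lᵢ/10) = 10^(75.1/10) + 10^(92.2/10) + 10^(93.7/10) + 10^(90.6/10) + 10^(66.7/10) = 5.189e+09.
Combined level = 10 log₁₀(5.189e+09) = 97.2 dB.

97.2 dB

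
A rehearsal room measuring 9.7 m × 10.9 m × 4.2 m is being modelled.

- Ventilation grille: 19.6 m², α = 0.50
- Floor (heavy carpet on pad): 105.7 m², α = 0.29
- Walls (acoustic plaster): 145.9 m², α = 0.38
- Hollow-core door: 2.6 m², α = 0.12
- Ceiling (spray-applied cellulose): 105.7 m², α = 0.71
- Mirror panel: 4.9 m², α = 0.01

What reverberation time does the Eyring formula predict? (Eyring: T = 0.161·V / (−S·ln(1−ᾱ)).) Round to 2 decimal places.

0.32 sec

Total surface area S = 19.6 + 105.7 + 145.9 + 2.6 + 105.7 + 4.9 = 384.4 m².
Σ(Sᵢαᵢ) = 19.6·0.50 + 105.7·0.29 + 145.9·0.38 + 2.6·0.12 + 105.7·0.71 + 4.9·0.01 = 171.303.
ᾱ = 171.303 / 384.4 = 0.4456.
−S·ln(1−ᾱ) = −384.4 × ln(1 − 0.4456) = 226.746.
V = 9.7 × 10.9 × 4.2 = 444.066 m³.
T = 0.161·V/[−S·ln(1−ᾱ)] = 0.161·444.066/226.746 = 0.32 s.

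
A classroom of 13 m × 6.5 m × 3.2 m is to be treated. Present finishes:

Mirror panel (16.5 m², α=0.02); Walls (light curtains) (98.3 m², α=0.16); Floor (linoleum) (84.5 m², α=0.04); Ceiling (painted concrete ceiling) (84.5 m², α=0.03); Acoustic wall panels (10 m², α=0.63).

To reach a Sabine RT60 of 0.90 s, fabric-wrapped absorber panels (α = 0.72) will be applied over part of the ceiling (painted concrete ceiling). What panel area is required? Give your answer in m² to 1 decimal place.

Summing Sᵢαᵢ: 0.330 + 15.728 + 3.380 + 2.535 + 6.300 → A₁ = 28.273 sabins.
V = 270.4 m³. Target absorption A₂ = 0.161 × 270.4 / 0.90 = 48.372 sabins.
Absorption to add: 48.372 − 28.273 = 20.099 sabins.
Net gain per m²: Δα = 0.72 − 0.03 = 0.69.
Panel area = 20.099 / 0.69 = 29.1 m².

29.1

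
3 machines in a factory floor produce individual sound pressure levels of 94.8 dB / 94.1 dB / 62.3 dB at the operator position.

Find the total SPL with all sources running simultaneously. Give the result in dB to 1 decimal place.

Sum in the linear (power) domain: Σ 10^(Lᵢ/10) = 10^(94.8/10) + 10^(94.1/10) + 10^(62.3/10) = 5.592e+09.
Combined level = 10 log₁₀(5.592e+09) = 97.5 dB.

97.5 dB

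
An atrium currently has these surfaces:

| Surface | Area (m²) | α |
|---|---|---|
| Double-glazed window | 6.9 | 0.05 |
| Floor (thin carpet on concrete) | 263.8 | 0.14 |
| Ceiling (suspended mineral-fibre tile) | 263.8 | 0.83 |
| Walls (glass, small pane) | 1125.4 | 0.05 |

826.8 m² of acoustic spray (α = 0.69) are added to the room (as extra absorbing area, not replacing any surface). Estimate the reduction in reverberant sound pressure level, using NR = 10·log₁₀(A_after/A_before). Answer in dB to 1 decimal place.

4.5 dB

Summing Sᵢαᵢ: 0.345 + 36.932 + 218.954 + 56.270 → A_before = 312.501 sabins.
Added absorption = 826.8 × 0.69 = 570.492 sabins.
A_after = 312.501 + 570.492 = 882.993 sabins.
NR = 10·log₁₀(882.993/312.501) = 4.5 dB.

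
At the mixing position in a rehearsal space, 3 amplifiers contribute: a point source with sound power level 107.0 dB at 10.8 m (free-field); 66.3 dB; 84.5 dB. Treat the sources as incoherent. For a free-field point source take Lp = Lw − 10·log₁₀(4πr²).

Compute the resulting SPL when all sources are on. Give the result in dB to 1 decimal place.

85.1 dB

Source at 10.8 m: Lp = 107.0 − 10·log₁₀(4π·10.8²) = 107.0 − 10·log₁₀(1465.741) = 75.3 dB.
Converting to relative power and adding: 10^(75.3/10) + 10^(66.3/10) + 10^(84.5/10) = 3.2e+08.
L_total = 10·log₁₀(3.2e+08) = 85.1 dB.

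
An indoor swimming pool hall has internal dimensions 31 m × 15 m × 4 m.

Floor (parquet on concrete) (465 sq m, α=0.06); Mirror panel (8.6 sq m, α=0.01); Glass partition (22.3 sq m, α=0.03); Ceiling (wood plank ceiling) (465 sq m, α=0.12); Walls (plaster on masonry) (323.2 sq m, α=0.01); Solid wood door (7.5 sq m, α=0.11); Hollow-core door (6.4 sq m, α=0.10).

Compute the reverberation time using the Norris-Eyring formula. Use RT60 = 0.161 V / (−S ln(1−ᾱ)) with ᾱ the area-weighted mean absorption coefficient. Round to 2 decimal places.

S = Σ Sᵢ = 1298.0 sq m.
Absorption A = 465·0.06 + 8.6·0.01 + 22.3·0.03 + 465·0.12 + 323.2·0.01 + 7.5·0.11 + 6.4·0.10 = 89.152 sabins.
ᾱ = 89.152 / 1298.0 = 0.0687.
−S·ln(1−ᾱ) = −1298.0 × ln(1 − 0.0687) = 92.384.
V = 31 × 15 × 4 = 1860 m³.
T = 0.161·V/[−S·ln(1−ᾱ)] = 0.161·1860/92.384 = 3.24 s.

3.24 s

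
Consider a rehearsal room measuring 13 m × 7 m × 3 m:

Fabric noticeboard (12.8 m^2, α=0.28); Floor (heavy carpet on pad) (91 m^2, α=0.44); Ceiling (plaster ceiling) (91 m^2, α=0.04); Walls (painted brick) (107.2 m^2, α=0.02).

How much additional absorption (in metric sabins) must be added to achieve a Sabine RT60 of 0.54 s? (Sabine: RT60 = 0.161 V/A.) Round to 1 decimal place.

Total absorption A₁ = 12.8*0.28 + 91*0.44 + 91*0.04 + 107.2*0.02
  = 3.584 + 40.040 + 3.640 + 2.144 = 49.408 m^2 sabins.
For T = 0.54 s, need A₂ = 0.161·V/T = 0.161·273/0.54 = 81.394 sabins.
Shortfall: 81.394 − 49.408 = 32.0 sabins.

32.0 sabins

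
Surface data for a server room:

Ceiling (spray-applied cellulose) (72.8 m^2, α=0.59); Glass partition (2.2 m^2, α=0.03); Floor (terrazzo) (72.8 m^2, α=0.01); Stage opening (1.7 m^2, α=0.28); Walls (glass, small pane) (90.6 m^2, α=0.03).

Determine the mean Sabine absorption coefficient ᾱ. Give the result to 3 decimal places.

S = Σ Sᵢ = 72.8 + 2.2 + 72.8 + 1.7 + 90.6 = 240.1 m^2.
Weighted sum Σ Sα = 46.940.
ᾱ = A/S = 0.196.

0.196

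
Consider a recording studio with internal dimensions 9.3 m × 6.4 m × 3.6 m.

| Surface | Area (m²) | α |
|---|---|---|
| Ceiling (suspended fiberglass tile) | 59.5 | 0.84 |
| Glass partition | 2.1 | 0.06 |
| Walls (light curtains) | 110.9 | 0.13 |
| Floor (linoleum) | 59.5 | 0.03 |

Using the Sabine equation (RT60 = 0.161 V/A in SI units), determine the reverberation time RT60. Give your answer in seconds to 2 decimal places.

0.52 sec

A = Σ Sᵢαᵢ = 59.5·0.84 + 2.1·0.06 + 110.9·0.13 + 59.5·0.03 = 66.308 sabins.
Volume V = 9.3 × 6.4 × 3.6 = 214.272 m³.
T = 0.161 V/A = 0.161·214.272/66.308 = 0.52 s.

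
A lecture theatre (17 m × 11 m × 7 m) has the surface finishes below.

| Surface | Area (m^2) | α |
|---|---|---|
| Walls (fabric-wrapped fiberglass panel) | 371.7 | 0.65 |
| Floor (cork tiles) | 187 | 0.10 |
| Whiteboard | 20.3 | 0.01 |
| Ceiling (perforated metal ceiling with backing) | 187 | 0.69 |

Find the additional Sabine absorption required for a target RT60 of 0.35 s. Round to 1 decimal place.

Summing Sᵢαᵢ: 241.605 + 18.700 + 0.203 + 129.030 → A₁ = 389.538 sabins.
For T = 0.35 s, need A₂ = 0.161·V/T = 0.161·1309/0.35 = 602.140 sabins.
Additional absorption ΔA = 602.140 − 389.538 = 212.6 sabins.

212.6 sabins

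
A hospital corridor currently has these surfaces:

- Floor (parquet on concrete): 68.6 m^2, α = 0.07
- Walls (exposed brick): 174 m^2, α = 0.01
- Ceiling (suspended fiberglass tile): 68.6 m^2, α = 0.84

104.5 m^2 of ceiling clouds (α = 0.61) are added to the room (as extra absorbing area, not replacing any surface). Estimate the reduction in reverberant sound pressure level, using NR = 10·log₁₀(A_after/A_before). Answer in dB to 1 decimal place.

3.0 dB

Equivalent absorption area: A_before = 68.6*0.07 + 174*0.01 + 68.6*0.84 = 64.166 m^2.
Treatment contributes 104.5·0.61 = 63.745 sabins.
New total A_after = 127.911 sabins.
Reduction = 10 log₁₀(A_after/A_before) = 10 log₁₀(1.9934) = 3.0 dB.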